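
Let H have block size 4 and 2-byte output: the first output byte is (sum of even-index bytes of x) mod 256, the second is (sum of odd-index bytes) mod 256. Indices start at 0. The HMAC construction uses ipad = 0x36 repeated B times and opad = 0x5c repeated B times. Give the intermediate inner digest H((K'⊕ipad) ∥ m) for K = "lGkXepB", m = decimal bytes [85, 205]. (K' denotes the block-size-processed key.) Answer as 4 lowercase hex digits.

Key "lGkXepB" = 6c 47 6b 58 65 70 42 is 7 bytes > B = 4, so hash it first: H(key) = 7e 0f, then zero-pad to 4 bytes: K' = 7e 0f 00 00.
K' ⊕ ipad = 48 39 36 36.
Inner input = 48 39 36 36 ∥ 55 cd.
Inner hash: even-index sum = 211 mod 256 = 211; odd-index sum = 316 mod 256 = 60 → d3 3c.

d33c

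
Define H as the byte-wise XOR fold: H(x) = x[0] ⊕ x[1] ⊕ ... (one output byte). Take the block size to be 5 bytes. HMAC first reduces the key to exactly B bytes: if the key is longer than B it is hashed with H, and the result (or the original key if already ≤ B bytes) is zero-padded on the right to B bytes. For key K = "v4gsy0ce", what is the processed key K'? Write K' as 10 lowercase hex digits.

|K| = 8 > B = 5, so first hash the key.
H(K): XOR 76⊕34⊕67⊕73⊕79⊕30⊕63⊕65 = 19.
Zero-pad H(K) = 19 to 5 bytes: K' = 19 00 00 00 00.

1900000000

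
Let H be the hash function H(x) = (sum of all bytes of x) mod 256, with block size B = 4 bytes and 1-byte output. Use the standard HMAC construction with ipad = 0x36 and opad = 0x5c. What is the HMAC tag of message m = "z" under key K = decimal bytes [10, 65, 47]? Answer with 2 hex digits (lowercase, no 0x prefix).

Key decimal bytes [10, 65, 47] = 0a 41 2f is 3 bytes ≤ B = 4; zero-pad to 4 bytes: K' = 0a 41 2f 00.
K' ⊕ ipad = 3c 77 19 36.  K' ⊕ opad = 56 1d 73 5c.
Inner input = (K'⊕ipad) ∥ m = 3c 77 19 36 ∥ 7a.
Inner hash: sum = 60+119+25+54+122 = 380; mod 256 = 124 → 7c.
Outer input = (K'⊕opad) ∥ inner = 56 1d 73 5c ∥ 7c.
Outer hash (tag): sum = 86+29+115+92+124 = 446; mod 256 = 190 → be.

be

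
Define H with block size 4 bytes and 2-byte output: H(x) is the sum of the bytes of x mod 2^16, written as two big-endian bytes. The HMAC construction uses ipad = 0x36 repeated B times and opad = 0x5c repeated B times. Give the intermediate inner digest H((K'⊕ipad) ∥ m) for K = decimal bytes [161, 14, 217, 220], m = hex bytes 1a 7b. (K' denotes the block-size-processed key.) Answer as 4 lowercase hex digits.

033d

Key decimal bytes [161, 14, 217, 220] = a1 0e d9 dc is exactly B = 4 bytes: K' = a1 0e d9 dc.
K' ⊕ ipad = 97 38 ef ea.
Inner input = 97 38 ef ea ∥ 1a 7b.
Inner hash: sum = 151+56+239+234+26+123 = 829 → 03 3d.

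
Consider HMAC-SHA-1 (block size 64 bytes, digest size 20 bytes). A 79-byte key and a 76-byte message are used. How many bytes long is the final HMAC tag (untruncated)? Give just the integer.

20

The tag is one SHA-1 digest: 20 bytes.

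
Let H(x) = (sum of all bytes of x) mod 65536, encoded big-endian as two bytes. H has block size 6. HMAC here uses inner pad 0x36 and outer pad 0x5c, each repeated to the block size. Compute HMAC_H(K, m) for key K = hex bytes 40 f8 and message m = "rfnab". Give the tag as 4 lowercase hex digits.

Key hex bytes 40 f8 is 2 bytes ≤ B = 6; zero-pad to 6 bytes: K' = 40 f8 00 00 00 00.
K' ⊕ ipad = 76 ce 36 36 36 36.  K' ⊕ opad = 1c a4 5c 5c 5c 5c.
Inner input = (K'⊕ipad) ∥ m = 76 ce 36 36 36 36 ∥ 72 66 6e 61 62.
Inner hash: sum = 118+206+54+54+54+54+114+102+110+97+98 = 1061 → 04 25.
Outer input = (K'⊕opad) ∥ inner = 1c a4 5c 5c 5c 5c ∥ 04 25.
Outer hash (tag): sum = 28+164+92+92+92+92+4+37 = 601 → 02 59.

0259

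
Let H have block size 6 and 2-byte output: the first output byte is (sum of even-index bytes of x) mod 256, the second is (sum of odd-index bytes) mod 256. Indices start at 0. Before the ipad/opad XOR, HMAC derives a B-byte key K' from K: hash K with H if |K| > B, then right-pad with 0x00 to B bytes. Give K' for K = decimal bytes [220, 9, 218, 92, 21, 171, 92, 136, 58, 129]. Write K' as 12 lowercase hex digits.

|K| = 10 > B = 6, so first hash the key.
H(K): even-index sum = 609 mod 256 = 97; odd-index sum = 537 mod 256 = 25 → 61 19.
Zero-pad H(K) = 61 19 to 6 bytes: K' = 61 19 00 00 00 00.

611900000000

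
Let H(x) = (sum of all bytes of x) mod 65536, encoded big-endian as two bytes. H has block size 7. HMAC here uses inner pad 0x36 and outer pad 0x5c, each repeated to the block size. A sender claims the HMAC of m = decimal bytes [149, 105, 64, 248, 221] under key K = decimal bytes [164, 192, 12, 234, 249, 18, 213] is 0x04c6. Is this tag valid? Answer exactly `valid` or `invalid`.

invalid

Key decimal bytes [164, 192, 12, 234, 249, 18, 213] = a4 c0 0c ea f9 12 d5 is exactly B = 7 bytes: K' = a4 c0 0c ea f9 12 d5.
K' ⊕ ipad = 92 f6 3a dc cf 24 e3; K' ⊕ opad = f8 9c 50 b6 a5 4e 89.
Inner hash: sum = 146+246+58+220+207+36+227+149+105+64+248+221 = 1927 → 07 87.
Outer hash (recomputed tag): sum = 248+156+80+182+165+78+137+7+135 = 1188 → 04 a4.
Recomputed tag = 04a4; claimed = 04c6 → mismatch.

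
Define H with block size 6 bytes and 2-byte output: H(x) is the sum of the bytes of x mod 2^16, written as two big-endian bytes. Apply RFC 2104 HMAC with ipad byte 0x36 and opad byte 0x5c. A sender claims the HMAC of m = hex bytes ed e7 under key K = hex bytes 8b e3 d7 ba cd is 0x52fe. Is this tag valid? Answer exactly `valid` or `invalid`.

Key hex bytes 8b e3 d7 ba cd is 5 bytes ≤ B = 6; zero-pad to 6 bytes: K' = 8b e3 d7 ba cd 00.
K' ⊕ ipad = bd d5 e1 8c fb 36; K' ⊕ opad = d7 bf 8b e6 91 5c.
Inner hash: sum = 189+213+225+140+251+54+237+231 = 1540 → 06 04.
Outer hash (recomputed tag): sum = 215+191+139+230+145+92+6+4 = 1022 → 03 fe.
Recomputed tag = 03fe; claimed = 52fe → mismatch.

invalid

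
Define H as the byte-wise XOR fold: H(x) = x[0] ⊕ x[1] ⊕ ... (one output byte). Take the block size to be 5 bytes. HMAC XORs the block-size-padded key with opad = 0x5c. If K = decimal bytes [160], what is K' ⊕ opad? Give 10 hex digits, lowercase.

fc5c5c5c5c

Key decimal bytes [160] = a0 is 1 byte ≤ B = 5; zero-pad to 5 bytes: K' = a0 00 00 00 00.
XOR each byte with 0x5c: a0⊕5c=fc, 00⊕5c=5c, 00⊕5c=5c, 00⊕5c=5c, 00⊕5c=5c.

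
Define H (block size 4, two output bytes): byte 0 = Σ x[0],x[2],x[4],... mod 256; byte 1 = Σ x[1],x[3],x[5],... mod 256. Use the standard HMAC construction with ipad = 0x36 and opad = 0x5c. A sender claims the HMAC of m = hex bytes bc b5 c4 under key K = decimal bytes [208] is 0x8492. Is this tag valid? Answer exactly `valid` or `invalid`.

invalid

Key decimal bytes [208] = d0 is 1 byte ≤ B = 4; zero-pad to 4 bytes: K' = d0 00 00 00.
K' ⊕ ipad = e6 36 36 36; K' ⊕ opad = 8c 5c 5c 5c.
Inner hash: even-index sum = 668 mod 256 = 156; odd-index sum = 289 mod 256 = 33 → 9c 21.
Outer hash (recomputed tag): even-index sum = 388 mod 256 = 132; odd-index sum = 217 mod 256 = 217 → 84 d9.
Recomputed tag = 84d9; claimed = 8492 → mismatch.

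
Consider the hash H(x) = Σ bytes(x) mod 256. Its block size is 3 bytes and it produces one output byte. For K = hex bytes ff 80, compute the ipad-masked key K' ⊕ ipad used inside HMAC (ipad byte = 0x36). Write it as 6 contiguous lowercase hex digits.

c9b636

Key hex bytes ff 80 is 2 bytes ≤ B = 3; zero-pad to 3 bytes: K' = ff 80 00.
XOR each byte with 0x36: ff⊕36=c9, 80⊕36=b6, 00⊕36=36.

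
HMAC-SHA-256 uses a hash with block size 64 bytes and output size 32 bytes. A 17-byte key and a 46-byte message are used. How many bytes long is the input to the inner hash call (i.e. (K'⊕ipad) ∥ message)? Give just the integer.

110

Key is 17 ≤ 64 bytes, zero-padded: |K'| = 64.
Inner input = (K'⊕ipad) ∥ m → 64 + 46 = 110 bytes.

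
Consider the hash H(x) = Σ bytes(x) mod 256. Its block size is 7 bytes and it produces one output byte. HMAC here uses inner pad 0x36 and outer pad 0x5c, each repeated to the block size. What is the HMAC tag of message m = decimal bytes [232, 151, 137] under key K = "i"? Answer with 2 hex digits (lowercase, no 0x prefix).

Key "i" = 69 is 1 byte ≤ B = 7; zero-pad to 7 bytes: K' = 69 00 00 00 00 00 00.
K' ⊕ ipad = 5f 36 36 36 36 36 36.  K' ⊕ opad = 35 5c 5c 5c 5c 5c 5c.
Inner input = (K'⊕ipad) ∥ m = 5f 36 36 36 36 36 36 ∥ e8 97 89.
Inner hash: sum = 95+54+54+54+54+54+54+232+151+137 = 939; mod 256 = 171 → ab.
Outer input = (K'⊕opad) ∥ inner = 35 5c 5c 5c 5c 5c 5c ∥ ab.
Outer hash (tag): sum = 53+92+92+92+92+92+92+171 = 776; mod 256 = 8 → 08.

08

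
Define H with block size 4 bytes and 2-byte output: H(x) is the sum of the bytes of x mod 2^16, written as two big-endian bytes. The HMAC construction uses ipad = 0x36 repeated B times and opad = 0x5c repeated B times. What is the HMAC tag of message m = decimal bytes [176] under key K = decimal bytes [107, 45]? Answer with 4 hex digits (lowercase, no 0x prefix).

Key decimal bytes [107, 45] = 6b 2d is 2 bytes ≤ B = 4; zero-pad to 4 bytes: K' = 6b 2d 00 00.
K' ⊕ ipad = 5d 1b 36 36.  K' ⊕ opad = 37 71 5c 5c.
Inner input = (K'⊕ipad) ∥ m = 5d 1b 36 36 ∥ b0.
Inner hash: sum = 93+27+54+54+176 = 404 → 01 94.
Outer input = (K'⊕opad) ∥ inner = 37 71 5c 5c ∥ 01 94.
Outer hash (tag): sum = 55+113+92+92+1+148 = 501 → 01 f5.

01f5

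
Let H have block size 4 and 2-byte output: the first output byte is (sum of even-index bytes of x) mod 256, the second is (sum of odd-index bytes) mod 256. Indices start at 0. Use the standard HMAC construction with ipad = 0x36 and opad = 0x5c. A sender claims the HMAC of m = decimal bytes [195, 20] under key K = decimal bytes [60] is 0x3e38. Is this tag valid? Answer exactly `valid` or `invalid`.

Key decimal bytes [60] = 3c is 1 byte ≤ B = 4; zero-pad to 4 bytes: K' = 3c 00 00 00.
K' ⊕ ipad = 0a 36 36 36; K' ⊕ opad = 60 5c 5c 5c.
Inner hash: even-index sum = 259 mod 256 = 3; odd-index sum = 128 mod 256 = 128 → 03 80.
Outer hash (recomputed tag): even-index sum = 191 mod 256 = 191; odd-index sum = 312 mod 256 = 56 → bf 38.
Recomputed tag = bf38; claimed = 3e38 → mismatch.

invalid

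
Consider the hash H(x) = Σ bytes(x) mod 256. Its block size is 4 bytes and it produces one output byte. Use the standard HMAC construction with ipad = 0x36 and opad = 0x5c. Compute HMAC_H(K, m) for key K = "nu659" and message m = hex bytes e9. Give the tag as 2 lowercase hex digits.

Key "nu659" = 6e 75 36 35 39 is 5 bytes > B = 4, so hash it first: H(key) = 87, then zero-pad to 4 bytes: K' = 87 00 00 00.
K' ⊕ ipad = b1 36 36 36.  K' ⊕ opad = db 5c 5c 5c.
Inner input = (K'⊕ipad) ∥ m = b1 36 36 36 ∥ e9.
Inner hash: sum = 177+54+54+54+233 = 572; mod 256 = 60 → 3c.
Outer input = (K'⊕opad) ∥ inner = db 5c 5c 5c ∥ 3c.
Outer hash (tag): sum = 219+92+92+92+60 = 555; mod 256 = 43 → 2b.

2b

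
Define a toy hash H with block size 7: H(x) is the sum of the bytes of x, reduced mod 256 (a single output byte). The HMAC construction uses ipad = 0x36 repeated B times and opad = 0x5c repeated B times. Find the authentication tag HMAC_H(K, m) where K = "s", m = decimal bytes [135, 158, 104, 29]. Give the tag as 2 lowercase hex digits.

Key "s" = 73 is 1 byte ≤ B = 7; zero-pad to 7 bytes: K' = 73 00 00 00 00 00 00.
K' ⊕ ipad = 45 36 36 36 36 36 36.  K' ⊕ opad = 2f 5c 5c 5c 5c 5c 5c.
Inner input = (K'⊕ipad) ∥ m = 45 36 36 36 36 36 36 ∥ 87 9e 68 1d.
Inner hash: sum = 69+54+54+54+54+54+54+135+158+104+29 = 819; mod 256 = 51 → 33.
Outer input = (K'⊕opad) ∥ inner = 2f 5c 5c 5c 5c 5c 5c ∥ 33.
Outer hash (tag): sum = 47+92+92+92+92+92+92+51 = 650; mod 256 = 138 → 8a.

8a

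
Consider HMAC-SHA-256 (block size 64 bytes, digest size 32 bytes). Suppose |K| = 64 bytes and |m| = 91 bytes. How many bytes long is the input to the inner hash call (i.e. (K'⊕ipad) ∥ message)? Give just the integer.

Key is 64 ≤ 64 bytes, zero-padded: |K'| = 64.
Inner input = (K'⊕ipad) ∥ m → 64 + 91 = 155 bytes.

155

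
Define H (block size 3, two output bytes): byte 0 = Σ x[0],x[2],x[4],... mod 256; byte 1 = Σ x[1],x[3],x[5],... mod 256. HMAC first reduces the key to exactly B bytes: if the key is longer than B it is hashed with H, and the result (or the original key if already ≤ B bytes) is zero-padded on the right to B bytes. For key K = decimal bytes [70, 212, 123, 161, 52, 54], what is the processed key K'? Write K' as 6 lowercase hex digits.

f5ab00

|K| = 6 > B = 3, so first hash the key.
H(K): even-index sum = 245 mod 256 = 245; odd-index sum = 427 mod 256 = 171 → f5 ab.
Zero-pad H(K) = f5 ab to 3 bytes: K' = f5 ab 00.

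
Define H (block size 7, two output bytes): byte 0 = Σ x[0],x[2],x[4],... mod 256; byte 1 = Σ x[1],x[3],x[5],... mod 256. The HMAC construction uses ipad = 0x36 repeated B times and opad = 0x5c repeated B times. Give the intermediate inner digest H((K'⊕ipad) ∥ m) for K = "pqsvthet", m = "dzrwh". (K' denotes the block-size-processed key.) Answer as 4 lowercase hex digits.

1d9f

Key "pqsvthet" = 70 71 73 76 74 68 65 74 is 8 bytes > B = 7, so hash it first: H(key) = bc c3, then zero-pad to 7 bytes: K' = bc c3 00 00 00 00 00.
K' ⊕ ipad = 8a f5 36 36 36 36 36.
Inner input = 8a f5 36 36 36 36 36 ∥ 64 7a 72 77 68.
Inner hash: even-index sum = 541 mod 256 = 29; odd-index sum = 671 mod 256 = 159 → 1d 9f.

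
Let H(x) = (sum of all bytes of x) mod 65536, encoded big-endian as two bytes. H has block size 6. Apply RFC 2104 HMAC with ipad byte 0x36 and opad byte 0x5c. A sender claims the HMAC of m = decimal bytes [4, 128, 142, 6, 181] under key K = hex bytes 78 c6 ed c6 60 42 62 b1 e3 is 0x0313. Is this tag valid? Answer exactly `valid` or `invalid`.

invalid

Key hex bytes 78 c6 ed c6 60 42 62 b1 e3 is 9 bytes > B = 6, so hash it first: H(key) = 05 89, then zero-pad to 6 bytes: K' = 05 89 00 00 00 00.
K' ⊕ ipad = 33 bf 36 36 36 36; K' ⊕ opad = 59 d5 5c 5c 5c 5c.
Inner hash: sum = 51+191+54+54+54+54+4+128+142+6+181 = 919 → 03 97.
Outer hash (recomputed tag): sum = 89+213+92+92+92+92+3+151 = 824 → 03 38.
Recomputed tag = 0338; claimed = 0313 → mismatch.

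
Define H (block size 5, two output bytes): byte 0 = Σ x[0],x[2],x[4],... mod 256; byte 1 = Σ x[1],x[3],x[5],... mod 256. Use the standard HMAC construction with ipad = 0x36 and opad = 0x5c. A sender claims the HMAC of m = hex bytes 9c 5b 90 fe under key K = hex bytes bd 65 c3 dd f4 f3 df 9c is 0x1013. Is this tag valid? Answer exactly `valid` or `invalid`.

valid

Key hex bytes bd 65 c3 dd f4 f3 df 9c is 8 bytes > B = 5, so hash it first: H(key) = 53 d1, then zero-pad to 5 bytes: K' = 53 d1 00 00 00.
K' ⊕ ipad = 65 e7 36 36 36; K' ⊕ opad = 0f 8d 5c 5c 5c.
Inner hash: even-index sum = 554 mod 256 = 42; odd-index sum = 585 mod 256 = 73 → 2a 49.
Outer hash (recomputed tag): even-index sum = 272 mod 256 = 16; odd-index sum = 275 mod 256 = 19 → 10 13.
Recomputed tag = 1013; claimed = 1013 → match.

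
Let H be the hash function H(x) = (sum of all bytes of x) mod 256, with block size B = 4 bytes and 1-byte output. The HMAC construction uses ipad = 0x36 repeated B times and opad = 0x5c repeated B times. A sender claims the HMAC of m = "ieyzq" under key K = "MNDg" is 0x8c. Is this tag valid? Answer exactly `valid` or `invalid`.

Key "MNDg" = 4d 4e 44 67 is exactly B = 4 bytes: K' = 4d 4e 44 67.
K' ⊕ ipad = 7b 78 72 51; K' ⊕ opad = 11 12 18 3b.
Inner hash: sum = 123+120+114+81+105+101+121+122+113 = 1000; mod 256 = 232 → e8.
Outer hash (recomputed tag): sum = 17+18+24+59+232 = 350; mod 256 = 94 → 5e.
Recomputed tag = 5e; claimed = 8c → mismatch.

invalid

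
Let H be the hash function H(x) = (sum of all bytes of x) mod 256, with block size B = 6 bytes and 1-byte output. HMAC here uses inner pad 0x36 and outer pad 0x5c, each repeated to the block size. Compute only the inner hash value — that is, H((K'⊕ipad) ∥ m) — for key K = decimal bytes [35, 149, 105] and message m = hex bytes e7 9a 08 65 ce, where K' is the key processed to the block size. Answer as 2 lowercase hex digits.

75

Key decimal bytes [35, 149, 105] = 23 95 69 is 3 bytes ≤ B = 6; zero-pad to 6 bytes: K' = 23 95 69 00 00 00.
K' ⊕ ipad = 15 a3 5f 36 36 36.
Inner input = 15 a3 5f 36 36 36 ∥ e7 9a 08 65 ce.
Inner hash: sum = 21+163+95+54+54+54+231+154+8+101+206 = 1141; mod 256 = 117 → 75.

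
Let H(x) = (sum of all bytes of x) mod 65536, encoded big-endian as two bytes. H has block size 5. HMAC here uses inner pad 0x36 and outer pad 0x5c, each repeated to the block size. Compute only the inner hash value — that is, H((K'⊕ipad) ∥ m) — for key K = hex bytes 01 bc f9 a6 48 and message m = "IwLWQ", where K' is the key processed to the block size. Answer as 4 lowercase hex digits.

0452

Key hex bytes 01 bc f9 a6 48 is exactly B = 5 bytes: K' = 01 bc f9 a6 48.
K' ⊕ ipad = 37 8a cf 90 7e.
Inner input = 37 8a cf 90 7e ∥ 49 77 4c 57 51.
Inner hash: sum = 55+138+207+144+126+73+119+76+87+81 = 1106 → 04 52.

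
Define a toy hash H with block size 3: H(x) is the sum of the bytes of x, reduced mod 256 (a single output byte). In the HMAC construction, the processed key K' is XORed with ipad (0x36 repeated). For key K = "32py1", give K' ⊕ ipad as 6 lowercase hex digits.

Key "32py1" = 33 32 70 79 31 is 5 bytes > B = 3, so hash it first: H(key) = 7f, then zero-pad to 3 bytes: K' = 7f 00 00.
XOR each byte with 0x36: 7f⊕36=49, 00⊕36=36, 00⊕36=36.

493636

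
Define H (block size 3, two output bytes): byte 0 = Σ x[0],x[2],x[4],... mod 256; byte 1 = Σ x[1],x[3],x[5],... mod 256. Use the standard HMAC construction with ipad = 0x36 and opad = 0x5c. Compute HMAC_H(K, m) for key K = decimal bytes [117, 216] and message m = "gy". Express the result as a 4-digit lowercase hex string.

da76

Key decimal bytes [117, 216] = 75 d8 is 2 bytes ≤ B = 3; zero-pad to 3 bytes: K' = 75 d8 00.
K' ⊕ ipad = 43 ee 36.  K' ⊕ opad = 29 84 5c.
Inner input = (K'⊕ipad) ∥ m = 43 ee 36 ∥ 67 79.
Inner hash: even-index sum = 242 mod 256 = 242; odd-index sum = 341 mod 256 = 85 → f2 55.
Outer input = (K'⊕opad) ∥ inner = 29 84 5c ∥ f2 55.
Outer hash (tag): even-index sum = 218 mod 256 = 218; odd-index sum = 374 mod 256 = 118 → da 76.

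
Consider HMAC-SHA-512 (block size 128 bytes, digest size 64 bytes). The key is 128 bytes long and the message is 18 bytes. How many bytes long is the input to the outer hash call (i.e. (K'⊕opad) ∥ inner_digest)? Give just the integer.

Key is 128 ≤ 128 bytes, zero-padded: |K'| = 128.
Outer input = (K'⊕opad) ∥ H(inner) → 128 + 64 = 192 bytes.

192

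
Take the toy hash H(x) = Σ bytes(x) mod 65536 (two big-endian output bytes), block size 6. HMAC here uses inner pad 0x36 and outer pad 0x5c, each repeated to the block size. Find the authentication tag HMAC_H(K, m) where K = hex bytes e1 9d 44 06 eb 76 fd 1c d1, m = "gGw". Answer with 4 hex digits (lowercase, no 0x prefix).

026f

Key hex bytes e1 9d 44 06 eb 76 fd 1c d1 is 9 bytes > B = 6, so hash it first: H(key) = 05 13, then zero-pad to 6 bytes: K' = 05 13 00 00 00 00.
K' ⊕ ipad = 33 25 36 36 36 36.  K' ⊕ opad = 59 4f 5c 5c 5c 5c.
Inner input = (K'⊕ipad) ∥ m = 33 25 36 36 36 36 ∥ 67 47 77.
Inner hash: sum = 51+37+54+54+54+54+103+71+119 = 597 → 02 55.
Outer input = (K'⊕opad) ∥ inner = 59 4f 5c 5c 5c 5c ∥ 02 55.
Outer hash (tag): sum = 89+79+92+92+92+92+2+85 = 623 → 02 6f.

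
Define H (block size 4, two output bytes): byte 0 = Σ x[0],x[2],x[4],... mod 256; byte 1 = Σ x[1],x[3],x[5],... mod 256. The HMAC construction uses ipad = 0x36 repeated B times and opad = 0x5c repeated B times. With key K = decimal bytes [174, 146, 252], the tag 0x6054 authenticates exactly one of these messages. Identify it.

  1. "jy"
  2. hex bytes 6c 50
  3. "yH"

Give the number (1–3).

Key decimal bytes [174, 146, 252] = ae 92 fc is 3 bytes ≤ B = 4; zero-pad to 4 bytes: K' = ae 92 fc 00.
K' ⊕ ipad = 98 a4 ca 36; K' ⊕ opad = f2 ce a0 5c.
m1: inner = H(98 a4 ca 36 6a 79) = cc 53; tag = H(f2 ce a0 5c cc 53) = 5e7d
m2: inner = H(98 a4 ca 36 6c 50) = ce 2a; tag = H(f2 ce a0 5c ce 2a) = 6054 ← matches
m3: inner = H(98 a4 ca 36 79 48) = db 22; tag = H(f2 ce a0 5c db 22) = 6d4c

2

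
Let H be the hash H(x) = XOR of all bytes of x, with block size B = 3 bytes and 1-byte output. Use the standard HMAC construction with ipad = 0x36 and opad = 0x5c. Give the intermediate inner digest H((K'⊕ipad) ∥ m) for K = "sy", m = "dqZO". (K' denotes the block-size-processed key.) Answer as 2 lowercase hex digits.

3c

Key "sy" = 73 79 is 2 bytes ≤ B = 3; zero-pad to 3 bytes: K' = 73 79 00.
K' ⊕ ipad = 45 4f 36.
Inner input = 45 4f 36 ∥ 64 71 5a 4f.
Inner hash: XOR 45⊕4f⊕36⊕64⊕71⊕5a⊕4f = 3c.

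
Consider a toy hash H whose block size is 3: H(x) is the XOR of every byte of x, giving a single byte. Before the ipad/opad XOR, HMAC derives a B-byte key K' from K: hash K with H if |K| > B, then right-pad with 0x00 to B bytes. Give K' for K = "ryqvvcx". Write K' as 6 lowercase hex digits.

610000

|K| = 7 > B = 3, so first hash the key.
H(K): XOR 72⊕79⊕71⊕76⊕76⊕63⊕78 = 61.
Zero-pad H(K) = 61 to 3 bytes: K' = 61 00 00.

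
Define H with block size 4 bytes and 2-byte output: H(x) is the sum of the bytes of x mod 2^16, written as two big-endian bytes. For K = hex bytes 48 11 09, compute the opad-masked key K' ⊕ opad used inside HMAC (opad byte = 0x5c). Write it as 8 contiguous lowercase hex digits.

Key hex bytes 48 11 09 is 3 bytes ≤ B = 4; zero-pad to 4 bytes: K' = 48 11 09 00.
XOR each byte with 0x5c: 48⊕5c=14, 11⊕5c=4d, 09⊕5c=55, 00⊕5c=5c.

144d555c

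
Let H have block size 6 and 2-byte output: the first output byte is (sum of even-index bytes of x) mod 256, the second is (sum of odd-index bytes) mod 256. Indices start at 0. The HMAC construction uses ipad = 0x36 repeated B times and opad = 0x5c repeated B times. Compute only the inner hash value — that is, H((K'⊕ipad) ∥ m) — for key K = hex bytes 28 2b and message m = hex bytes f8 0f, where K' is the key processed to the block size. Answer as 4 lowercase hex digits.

Key hex bytes 28 2b is 2 bytes ≤ B = 6; zero-pad to 6 bytes: K' = 28 2b 00 00 00 00.
K' ⊕ ipad = 1e 1d 36 36 36 36.
Inner input = 1e 1d 36 36 36 36 ∥ f8 0f.
Inner hash: even-index sum = 386 mod 256 = 130; odd-index sum = 152 mod 256 = 152 → 82 98.

8298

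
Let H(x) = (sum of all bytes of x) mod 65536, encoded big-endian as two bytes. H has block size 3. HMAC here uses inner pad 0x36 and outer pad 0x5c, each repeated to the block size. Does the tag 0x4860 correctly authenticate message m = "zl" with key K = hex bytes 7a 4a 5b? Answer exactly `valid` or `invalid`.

Key hex bytes 7a 4a 5b is exactly B = 3 bytes: K' = 7a 4a 5b.
K' ⊕ ipad = 4c 7c 6d; K' ⊕ opad = 26 16 07.
Inner hash: sum = 76+124+109+122+108 = 539 → 02 1b.
Outer hash (recomputed tag): sum = 38+22+7+2+27 = 96 → 00 60.
Recomputed tag = 0060; claimed = 4860 → mismatch.

invalid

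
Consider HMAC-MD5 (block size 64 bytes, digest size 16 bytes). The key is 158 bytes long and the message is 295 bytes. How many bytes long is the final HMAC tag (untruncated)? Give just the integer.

The tag is one MD5 digest: 16 bytes.

16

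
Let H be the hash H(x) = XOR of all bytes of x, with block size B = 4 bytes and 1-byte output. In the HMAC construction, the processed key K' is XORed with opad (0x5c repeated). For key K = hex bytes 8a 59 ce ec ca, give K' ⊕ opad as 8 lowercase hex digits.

675c5c5c

Key hex bytes 8a 59 ce ec ca is 5 bytes > B = 4, so hash it first: H(key) = 3b, then zero-pad to 4 bytes: K' = 3b 00 00 00.
XOR each byte with 0x5c: 3b⊕5c=67, 00⊕5c=5c, 00⊕5c=5c, 00⊕5c=5c.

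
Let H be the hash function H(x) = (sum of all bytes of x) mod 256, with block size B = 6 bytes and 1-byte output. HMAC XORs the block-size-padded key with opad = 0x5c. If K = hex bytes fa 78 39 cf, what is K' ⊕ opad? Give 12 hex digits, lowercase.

a62465935c5c

Key hex bytes fa 78 39 cf is 4 bytes ≤ B = 6; zero-pad to 6 bytes: K' = fa 78 39 cf 00 00.
XOR each byte with 0x5c: fa⊕5c=a6, 78⊕5c=24, 39⊕5c=65, cf⊕5c=93, 00⊕5c=5c, 00⊕5c=5c.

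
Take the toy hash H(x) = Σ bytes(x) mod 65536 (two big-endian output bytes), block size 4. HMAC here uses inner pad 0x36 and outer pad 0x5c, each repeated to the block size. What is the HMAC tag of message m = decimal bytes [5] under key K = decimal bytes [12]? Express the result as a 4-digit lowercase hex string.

0245

Key decimal bytes [12] = 0c is 1 byte ≤ B = 4; zero-pad to 4 bytes: K' = 0c 00 00 00.
K' ⊕ ipad = 3a 36 36 36.  K' ⊕ opad = 50 5c 5c 5c.
Inner input = (K'⊕ipad) ∥ m = 3a 36 36 36 ∥ 05.
Inner hash: sum = 58+54+54+54+5 = 225 → 00 e1.
Outer input = (K'⊕opad) ∥ inner = 50 5c 5c 5c ∥ 00 e1.
Outer hash (tag): sum = 80+92+92+92+0+225 = 581 → 02 45.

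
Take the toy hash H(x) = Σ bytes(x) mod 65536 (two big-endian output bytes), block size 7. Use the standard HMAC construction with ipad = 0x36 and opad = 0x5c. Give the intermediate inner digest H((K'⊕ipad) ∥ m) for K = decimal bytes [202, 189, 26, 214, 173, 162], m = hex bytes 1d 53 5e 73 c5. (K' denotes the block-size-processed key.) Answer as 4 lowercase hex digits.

Key decimal bytes [202, 189, 26, 214, 173, 162] = ca bd 1a d6 ad a2 is 6 bytes ≤ B = 7; zero-pad to 7 bytes: K' = ca bd 1a d6 ad a2 00.
K' ⊕ ipad = fc 8b 2c e0 9b 94 36.
Inner input = fc 8b 2c e0 9b 94 36 ∥ 1d 53 5e 73 c5.
Inner hash: sum = 252+139+44+224+155+148+54+29+83+94+115+197 = 1534 → 05 fe.

05fe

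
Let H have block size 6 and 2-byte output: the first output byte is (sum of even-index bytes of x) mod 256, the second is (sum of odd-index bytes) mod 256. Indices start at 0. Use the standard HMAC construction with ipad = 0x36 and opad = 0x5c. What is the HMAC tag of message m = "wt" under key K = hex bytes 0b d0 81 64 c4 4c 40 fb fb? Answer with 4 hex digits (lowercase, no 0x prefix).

2f0c

Key hex bytes 0b d0 81 64 c4 4c 40 fb fb is 9 bytes > B = 6, so hash it first: H(key) = 8b 7b, then zero-pad to 6 bytes: K' = 8b 7b 00 00 00 00.
K' ⊕ ipad = bd 4d 36 36 36 36.  K' ⊕ opad = d7 27 5c 5c 5c 5c.
Inner input = (K'⊕ipad) ∥ m = bd 4d 36 36 36 36 ∥ 77 74.
Inner hash: even-index sum = 416 mod 256 = 160; odd-index sum = 301 mod 256 = 45 → a0 2d.
Outer input = (K'⊕opad) ∥ inner = d7 27 5c 5c 5c 5c ∥ a0 2d.
Outer hash (tag): even-index sum = 559 mod 256 = 47; odd-index sum = 268 mod 256 = 12 → 2f 0c.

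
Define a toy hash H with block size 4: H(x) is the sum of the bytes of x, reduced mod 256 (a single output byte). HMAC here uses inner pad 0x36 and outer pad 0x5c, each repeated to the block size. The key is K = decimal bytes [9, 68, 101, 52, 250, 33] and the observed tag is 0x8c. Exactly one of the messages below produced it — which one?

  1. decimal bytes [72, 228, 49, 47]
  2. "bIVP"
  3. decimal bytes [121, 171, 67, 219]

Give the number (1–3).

3

Key decimal bytes [9, 68, 101, 52, 250, 33] = 09 44 65 34 fa 21 is 6 bytes > B = 4, so hash it first: H(key) = 01, then zero-pad to 4 bytes: K' = 01 00 00 00.
K' ⊕ ipad = 37 36 36 36; K' ⊕ opad = 5d 5c 5c 5c.
m1: inner = H(37 36 36 36 48 e4 31 2f) = 65; tag = H(5d 5c 5c 5c 65) = d6
m2: inner = H(37 36 36 36 62 49 56 50) = 2a; tag = H(5d 5c 5c 5c 2a) = 9b
m3: inner = H(37 36 36 36 79 ab 43 db) = 1b; tag = H(5d 5c 5c 5c 1b) = 8c ← matches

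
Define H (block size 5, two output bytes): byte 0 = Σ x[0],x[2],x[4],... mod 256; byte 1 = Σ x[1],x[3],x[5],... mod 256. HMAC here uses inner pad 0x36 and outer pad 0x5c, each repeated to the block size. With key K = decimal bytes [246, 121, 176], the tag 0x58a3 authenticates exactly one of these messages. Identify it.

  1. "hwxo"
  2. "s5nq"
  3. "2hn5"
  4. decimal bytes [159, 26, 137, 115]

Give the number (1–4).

Key decimal bytes [246, 121, 176] = f6 79 b0 is 3 bytes ≤ B = 5; zero-pad to 5 bytes: K' = f6 79 b0 00 00.
K' ⊕ ipad = c0 4f 86 36 36; K' ⊕ opad = aa 25 ec 5c 5c.
m1: inner = H(c0 4f 86 36 36 68 77 78 6f) = 62 65; tag = H(aa 25 ec 5c 5c 62 65) = 57e3
m2: inner = H(c0 4f 86 36 36 73 35 6e 71) = 22 66; tag = H(aa 25 ec 5c 5c 22 66) = 58a3 ← matches
m3: inner = H(c0 4f 86 36 36 32 68 6e 35) = 19 25; tag = H(aa 25 ec 5c 5c 19 25) = 179a
m4: inner = H(c0 4f 86 36 36 9f 1a 89 73) = 09 ad; tag = H(aa 25 ec 5c 5c 09 ad) = 9f8a

2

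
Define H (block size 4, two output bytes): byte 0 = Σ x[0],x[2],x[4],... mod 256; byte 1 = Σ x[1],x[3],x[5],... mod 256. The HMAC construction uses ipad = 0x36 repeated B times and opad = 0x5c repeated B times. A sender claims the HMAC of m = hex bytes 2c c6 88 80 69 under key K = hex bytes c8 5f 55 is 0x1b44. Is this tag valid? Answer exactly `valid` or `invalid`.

valid

Key hex bytes c8 5f 55 is 3 bytes ≤ B = 4; zero-pad to 4 bytes: K' = c8 5f 55 00.
K' ⊕ ipad = fe 69 63 36; K' ⊕ opad = 94 03 09 5c.
Inner hash: even-index sum = 638 mod 256 = 126; odd-index sum = 485 mod 256 = 229 → 7e e5.
Outer hash (recomputed tag): even-index sum = 283 mod 256 = 27; odd-index sum = 324 mod 256 = 68 → 1b 44.
Recomputed tag = 1b44; claimed = 1b44 → match.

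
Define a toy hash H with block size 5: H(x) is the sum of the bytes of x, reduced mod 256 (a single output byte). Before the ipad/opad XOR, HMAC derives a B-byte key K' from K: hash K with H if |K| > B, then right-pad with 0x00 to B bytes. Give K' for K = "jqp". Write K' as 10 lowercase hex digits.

Key "jqp" = 6a 71 70 is 3 bytes ≤ B = 5; zero-pad to 5 bytes: K' = 6a 71 70 00 00.

6a71700000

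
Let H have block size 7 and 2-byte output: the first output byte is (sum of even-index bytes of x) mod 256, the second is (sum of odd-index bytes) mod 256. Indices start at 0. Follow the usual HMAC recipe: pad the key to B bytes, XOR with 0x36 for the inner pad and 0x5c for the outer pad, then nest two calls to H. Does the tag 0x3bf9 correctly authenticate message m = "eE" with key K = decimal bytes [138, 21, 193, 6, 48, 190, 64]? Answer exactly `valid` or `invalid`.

Key decimal bytes [138, 21, 193, 6, 48, 190, 64] = 8a 15 c1 06 30 be 40 is exactly B = 7 bytes: K' = 8a 15 c1 06 30 be 40.
K' ⊕ ipad = bc 23 f7 30 06 88 76; K' ⊕ opad = d6 49 9d 5a 6c e2 1c.
Inner hash: even-index sum = 628 mod 256 = 116; odd-index sum = 320 mod 256 = 64 → 74 40.
Outer hash (recomputed tag): even-index sum = 571 mod 256 = 59; odd-index sum = 505 mod 256 = 249 → 3b f9.
Recomputed tag = 3bf9; claimed = 3bf9 → match.

valid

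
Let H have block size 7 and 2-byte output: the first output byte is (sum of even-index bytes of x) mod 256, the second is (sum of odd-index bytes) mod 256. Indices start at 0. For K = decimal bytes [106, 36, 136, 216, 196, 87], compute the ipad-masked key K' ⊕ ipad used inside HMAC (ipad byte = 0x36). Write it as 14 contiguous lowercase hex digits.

Key decimal bytes [106, 36, 136, 216, 196, 87] = 6a 24 88 d8 c4 57 is 6 bytes ≤ B = 7; zero-pad to 7 bytes: K' = 6a 24 88 d8 c4 57 00.
XOR each byte with 0x36: 6a⊕36=5c, 24⊕36=12, 88⊕36=be, d8⊕36=ee, c4⊕36=f2, 57⊕36=61, 00⊕36=36.

5c12beeef26136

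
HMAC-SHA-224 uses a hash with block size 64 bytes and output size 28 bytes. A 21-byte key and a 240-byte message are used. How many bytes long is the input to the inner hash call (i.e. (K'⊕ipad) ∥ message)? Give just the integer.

Key is 21 ≤ 64 bytes, zero-padded: |K'| = 64.
Inner input = (K'⊕ipad) ∥ m → 64 + 240 = 304 bytes.

304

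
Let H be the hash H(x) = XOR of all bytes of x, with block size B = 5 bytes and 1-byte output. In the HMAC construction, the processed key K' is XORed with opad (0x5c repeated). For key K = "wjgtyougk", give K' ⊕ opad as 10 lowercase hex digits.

3d5c5c5c5c

Key "wjgtyougk" = 77 6a 67 74 79 6f 75 67 6b is 9 bytes > B = 5, so hash it first: H(key) = 61, then zero-pad to 5 bytes: K' = 61 00 00 00 00.
XOR each byte with 0x5c: 61⊕5c=3d, 00⊕5c=5c, 00⊕5c=5c, 00⊕5c=5c, 00⊕5c=5c.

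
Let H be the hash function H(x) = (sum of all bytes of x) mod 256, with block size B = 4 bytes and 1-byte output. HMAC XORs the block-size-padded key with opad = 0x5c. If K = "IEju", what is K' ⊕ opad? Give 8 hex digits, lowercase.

15193629

Key "IEju" = 49 45 6a 75 is exactly B = 4 bytes: K' = 49 45 6a 75.
XOR each byte with 0x5c: 49⊕5c=15, 45⊕5c=19, 6a⊕5c=36, 75⊕5c=29.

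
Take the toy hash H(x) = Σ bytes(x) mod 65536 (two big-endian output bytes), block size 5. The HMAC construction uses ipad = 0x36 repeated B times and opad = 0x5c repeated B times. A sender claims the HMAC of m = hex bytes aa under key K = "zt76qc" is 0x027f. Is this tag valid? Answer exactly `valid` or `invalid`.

Key "zt76qc" = 7a 74 37 36 71 63 is 6 bytes > B = 5, so hash it first: H(key) = 02 2f, then zero-pad to 5 bytes: K' = 02 2f 00 00 00.
K' ⊕ ipad = 34 19 36 36 36; K' ⊕ opad = 5e 73 5c 5c 5c.
Inner hash: sum = 52+25+54+54+54+170 = 409 → 01 99.
Outer hash (recomputed tag): sum = 94+115+92+92+92+1+153 = 639 → 02 7f.
Recomputed tag = 027f; claimed = 027f → match.

valid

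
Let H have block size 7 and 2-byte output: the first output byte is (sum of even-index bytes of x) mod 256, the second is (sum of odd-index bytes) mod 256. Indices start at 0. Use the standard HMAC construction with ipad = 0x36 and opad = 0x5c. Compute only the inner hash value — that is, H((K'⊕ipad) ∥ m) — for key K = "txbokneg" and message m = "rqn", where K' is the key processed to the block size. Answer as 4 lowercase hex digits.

a3d6

Key "txbokneg" = 74 78 62 6f 6b 6e 65 67 is 8 bytes > B = 7, so hash it first: H(key) = a6 bc, then zero-pad to 7 bytes: K' = a6 bc 00 00 00 00 00.
K' ⊕ ipad = 90 8a 36 36 36 36 36.
Inner input = 90 8a 36 36 36 36 36 ∥ 72 71 6e.
Inner hash: even-index sum = 419 mod 256 = 163; odd-index sum = 470 mod 256 = 214 → a3 d6.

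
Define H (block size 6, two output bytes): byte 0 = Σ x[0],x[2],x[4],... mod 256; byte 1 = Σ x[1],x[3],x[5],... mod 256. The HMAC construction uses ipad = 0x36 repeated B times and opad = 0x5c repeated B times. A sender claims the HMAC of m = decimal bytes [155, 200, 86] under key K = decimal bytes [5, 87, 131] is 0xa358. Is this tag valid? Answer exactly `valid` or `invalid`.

Key decimal bytes [5, 87, 131] = 05 57 83 is 3 bytes ≤ B = 6; zero-pad to 6 bytes: K' = 05 57 83 00 00 00.
K' ⊕ ipad = 33 61 b5 36 36 36; K' ⊕ opad = 59 0b df 5c 5c 5c.
Inner hash: even-index sum = 527 mod 256 = 15; odd-index sum = 405 mod 256 = 149 → 0f 95.
Outer hash (recomputed tag): even-index sum = 419 mod 256 = 163; odd-index sum = 344 mod 256 = 88 → a3 58.
Recomputed tag = a358; claimed = a358 → match.

valid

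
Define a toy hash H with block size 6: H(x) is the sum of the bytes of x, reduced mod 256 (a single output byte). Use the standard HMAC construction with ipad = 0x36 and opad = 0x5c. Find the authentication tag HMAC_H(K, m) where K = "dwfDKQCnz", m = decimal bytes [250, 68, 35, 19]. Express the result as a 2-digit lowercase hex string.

d8

Key "dwfDKQCnz" = 64 77 66 44 4b 51 43 6e 7a is 9 bytes > B = 6, so hash it first: H(key) = 4c, then zero-pad to 6 bytes: K' = 4c 00 00 00 00 00.
K' ⊕ ipad = 7a 36 36 36 36 36.  K' ⊕ opad = 10 5c 5c 5c 5c 5c.
Inner input = (K'⊕ipad) ∥ m = 7a 36 36 36 36 36 ∥ fa 44 23 13.
Inner hash: sum = 122+54+54+54+54+54+250+68+35+19 = 764; mod 256 = 252 → fc.
Outer input = (K'⊕opad) ∥ inner = 10 5c 5c 5c 5c 5c ∥ fc.
Outer hash (tag): sum = 16+92+92+92+92+92+252 = 728; mod 256 = 216 → d8.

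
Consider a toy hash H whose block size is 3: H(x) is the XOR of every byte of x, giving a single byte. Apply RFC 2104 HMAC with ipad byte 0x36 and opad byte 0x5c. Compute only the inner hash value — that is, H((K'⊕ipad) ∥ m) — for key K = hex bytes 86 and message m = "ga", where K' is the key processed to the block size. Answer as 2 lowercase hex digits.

b6

Key hex bytes 86 is 1 byte ≤ B = 3; zero-pad to 3 bytes: K' = 86 00 00.
K' ⊕ ipad = b0 36 36.
Inner input = b0 36 36 ∥ 67 61.
Inner hash: XOR b0⊕36⊕36⊕67⊕61 = b6.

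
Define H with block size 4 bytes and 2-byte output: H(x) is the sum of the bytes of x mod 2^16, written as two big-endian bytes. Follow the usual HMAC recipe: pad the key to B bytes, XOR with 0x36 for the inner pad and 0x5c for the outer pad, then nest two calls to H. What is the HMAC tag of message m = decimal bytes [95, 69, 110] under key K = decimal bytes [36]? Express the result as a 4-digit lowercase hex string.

Key decimal bytes [36] = 24 is 1 byte ≤ B = 4; zero-pad to 4 bytes: K' = 24 00 00 00.
K' ⊕ ipad = 12 36 36 36.  K' ⊕ opad = 78 5c 5c 5c.
Inner input = (K'⊕ipad) ∥ m = 12 36 36 36 ∥ 5f 45 6e.
Inner hash: sum = 18+54+54+54+95+69+110 = 454 → 01 c6.
Outer input = (K'⊕opad) ∥ inner = 78 5c 5c 5c ∥ 01 c6.
Outer hash (tag): sum = 120+92+92+92+1+198 = 595 → 02 53.

0253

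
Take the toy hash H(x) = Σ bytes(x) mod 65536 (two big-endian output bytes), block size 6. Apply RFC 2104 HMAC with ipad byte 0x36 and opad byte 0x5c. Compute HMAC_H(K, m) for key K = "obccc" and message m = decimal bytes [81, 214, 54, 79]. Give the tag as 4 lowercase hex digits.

021b

Key "obccc" = 6f 62 63 63 63 is 5 bytes ≤ B = 6; zero-pad to 6 bytes: K' = 6f 62 63 63 63 00.
K' ⊕ ipad = 59 54 55 55 55 36.  K' ⊕ opad = 33 3e 3f 3f 3f 5c.
Inner input = (K'⊕ipad) ∥ m = 59 54 55 55 55 36 ∥ 51 d6 36 4f.
Inner hash: sum = 89+84+85+85+85+54+81+214+54+79 = 910 → 03 8e.
Outer input = (K'⊕opad) ∥ inner = 33 3e 3f 3f 3f 5c ∥ 03 8e.
Outer hash (tag): sum = 51+62+63+63+63+92+3+142 = 539 → 02 1b.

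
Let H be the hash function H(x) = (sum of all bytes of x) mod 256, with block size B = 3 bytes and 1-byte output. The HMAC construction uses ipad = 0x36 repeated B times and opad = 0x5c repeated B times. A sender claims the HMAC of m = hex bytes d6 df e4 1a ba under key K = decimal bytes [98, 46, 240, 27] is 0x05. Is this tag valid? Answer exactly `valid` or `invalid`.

valid

Key decimal bytes [98, 46, 240, 27] = 62 2e f0 1b is 4 bytes > B = 3, so hash it first: H(key) = 9b, then zero-pad to 3 bytes: K' = 9b 00 00.
K' ⊕ ipad = ad 36 36; K' ⊕ opad = c7 5c 5c.
Inner hash: sum = 173+54+54+214+223+228+26+186 = 1158; mod 256 = 134 → 86.
Outer hash (recomputed tag): sum = 199+92+92+134 = 517; mod 256 = 5 → 05.
Recomputed tag = 05; claimed = 05 → match.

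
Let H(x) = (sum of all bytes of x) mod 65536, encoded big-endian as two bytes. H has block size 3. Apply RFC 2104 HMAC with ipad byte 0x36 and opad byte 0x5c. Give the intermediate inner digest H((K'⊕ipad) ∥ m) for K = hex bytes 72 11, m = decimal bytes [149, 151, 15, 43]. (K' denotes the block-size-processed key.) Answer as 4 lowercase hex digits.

0207

Key hex bytes 72 11 is 2 bytes ≤ B = 3; zero-pad to 3 bytes: K' = 72 11 00.
K' ⊕ ipad = 44 27 36.
Inner input = 44 27 36 ∥ 95 97 0f 2b.
Inner hash: sum = 68+39+54+149+151+15+43 = 519 → 02 07.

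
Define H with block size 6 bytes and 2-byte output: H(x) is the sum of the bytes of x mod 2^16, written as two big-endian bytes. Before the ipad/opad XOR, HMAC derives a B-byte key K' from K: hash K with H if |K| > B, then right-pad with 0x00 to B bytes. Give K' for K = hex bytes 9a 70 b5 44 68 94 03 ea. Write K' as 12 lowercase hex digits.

03ec00000000

|K| = 8 > B = 6, so first hash the key.
H(K): sum = 154+112+181+68+104+148+3+234 = 1004 → 03 ec.
Zero-pad H(K) = 03 ec to 6 bytes: K' = 03 ec 00 00 00 00.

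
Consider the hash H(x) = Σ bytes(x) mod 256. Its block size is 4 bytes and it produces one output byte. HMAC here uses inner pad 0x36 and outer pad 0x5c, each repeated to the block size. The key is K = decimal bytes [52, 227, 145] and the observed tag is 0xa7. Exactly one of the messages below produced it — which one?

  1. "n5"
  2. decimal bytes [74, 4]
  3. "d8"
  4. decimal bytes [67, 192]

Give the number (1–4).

Key decimal bytes [52, 227, 145] = 34 e3 91 is 3 bytes ≤ B = 4; zero-pad to 4 bytes: K' = 34 e3 91 00.
K' ⊕ ipad = 02 d5 a7 36; K' ⊕ opad = 68 bf cd 5c.
m1: inner = H(02 d5 a7 36 6e 35) = 57; tag = H(68 bf cd 5c 57) = a7 ← matches
m2: inner = H(02 d5 a7 36 4a 04) = 02; tag = H(68 bf cd 5c 02) = 52
m3: inner = H(02 d5 a7 36 64 38) = 50; tag = H(68 bf cd 5c 50) = a0
m4: inner = H(02 d5 a7 36 43 c0) = b7; tag = H(68 bf cd 5c b7) = 07

1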